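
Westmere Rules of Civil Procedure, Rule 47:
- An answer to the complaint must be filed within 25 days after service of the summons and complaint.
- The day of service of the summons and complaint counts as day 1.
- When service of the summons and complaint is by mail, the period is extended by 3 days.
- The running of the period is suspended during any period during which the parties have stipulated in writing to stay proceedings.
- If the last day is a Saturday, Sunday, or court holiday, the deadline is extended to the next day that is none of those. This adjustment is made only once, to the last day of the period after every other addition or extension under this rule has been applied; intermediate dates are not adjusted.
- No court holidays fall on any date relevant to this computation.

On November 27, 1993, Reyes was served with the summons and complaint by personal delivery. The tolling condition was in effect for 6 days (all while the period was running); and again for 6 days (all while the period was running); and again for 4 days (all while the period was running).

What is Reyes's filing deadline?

Counting November 27, 1993 as day 1, day 25 is December 21, 1993.
Service was not by mail, so no mail extension applies.
Tolling adds 6 days: December 21, 1993 + 6 days = December 27, 1993.
Tolling adds 6 days: December 27, 1993 + 6 days = January 2, 1994.
Tolling adds 4 days: January 2, 1994 + 4 days = January 6, 1994.
January 6, 1994 is a Thursday and not a court holiday, so no extension applies.

January 6, 1994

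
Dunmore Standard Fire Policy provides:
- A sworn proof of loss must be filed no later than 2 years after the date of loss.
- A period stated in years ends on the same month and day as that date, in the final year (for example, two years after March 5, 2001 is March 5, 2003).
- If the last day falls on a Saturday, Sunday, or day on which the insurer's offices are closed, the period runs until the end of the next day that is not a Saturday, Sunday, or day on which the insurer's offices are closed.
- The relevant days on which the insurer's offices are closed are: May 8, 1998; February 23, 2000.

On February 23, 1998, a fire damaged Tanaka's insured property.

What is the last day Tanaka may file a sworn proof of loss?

February 24, 2000

2 years after February 23, 1998 is February 23, 2000.
February 23, 2000 is a listed holiday. The next qualifying day is February 24, 2000.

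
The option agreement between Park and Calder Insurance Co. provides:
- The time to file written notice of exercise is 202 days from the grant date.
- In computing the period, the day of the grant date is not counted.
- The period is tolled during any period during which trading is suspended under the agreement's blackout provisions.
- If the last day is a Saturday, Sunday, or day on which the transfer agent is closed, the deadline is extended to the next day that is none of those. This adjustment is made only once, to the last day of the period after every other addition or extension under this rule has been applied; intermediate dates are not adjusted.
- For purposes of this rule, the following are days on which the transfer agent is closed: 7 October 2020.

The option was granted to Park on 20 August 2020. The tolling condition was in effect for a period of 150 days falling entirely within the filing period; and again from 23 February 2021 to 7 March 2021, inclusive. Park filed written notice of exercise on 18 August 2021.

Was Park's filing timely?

Yes

202 days after 20 August 2020 is March 10, 2021.
Tolling adds 150 days: March 10, 2021 + 150 days = August 7, 2021.
From February 23, 2021 through March 7, 2021 inclusive is 13 days; tolling adds 13 days: August 7, 2021 + 13 days = August 20, 2021.
August 20, 2021 is a Friday and not a day on which the transfer agent is closed, so no extension applies.
The deadline is August 20, 2021; the filing on August 18, 2021 is on or before that date.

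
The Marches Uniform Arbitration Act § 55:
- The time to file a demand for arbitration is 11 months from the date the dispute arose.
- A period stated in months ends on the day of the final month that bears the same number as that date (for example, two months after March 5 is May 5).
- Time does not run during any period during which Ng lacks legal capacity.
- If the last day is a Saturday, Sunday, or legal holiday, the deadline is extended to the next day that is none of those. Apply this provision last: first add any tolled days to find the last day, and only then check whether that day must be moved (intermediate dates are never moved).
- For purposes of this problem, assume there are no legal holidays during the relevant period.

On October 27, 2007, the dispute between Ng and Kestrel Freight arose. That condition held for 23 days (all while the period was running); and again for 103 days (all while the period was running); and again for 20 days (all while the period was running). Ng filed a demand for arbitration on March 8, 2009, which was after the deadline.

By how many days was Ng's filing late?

16 days

11 months after October 27, 2007 is September 27, 2008.
Tolling adds 23 days: September 27, 2008 + 23 days = October 20, 2008.
Tolling adds 103 days: October 20, 2008 + 103 days = January 31, 2009.
Tolling adds 20 days: January 31, 2009 + 20 days = February 20, 2009.
February 20, 2009 is a Friday and not a legal holiday, so no extension applies.
The deadline is February 20, 2009; from February 20, 2009 to March 8, 2009 is 16 days.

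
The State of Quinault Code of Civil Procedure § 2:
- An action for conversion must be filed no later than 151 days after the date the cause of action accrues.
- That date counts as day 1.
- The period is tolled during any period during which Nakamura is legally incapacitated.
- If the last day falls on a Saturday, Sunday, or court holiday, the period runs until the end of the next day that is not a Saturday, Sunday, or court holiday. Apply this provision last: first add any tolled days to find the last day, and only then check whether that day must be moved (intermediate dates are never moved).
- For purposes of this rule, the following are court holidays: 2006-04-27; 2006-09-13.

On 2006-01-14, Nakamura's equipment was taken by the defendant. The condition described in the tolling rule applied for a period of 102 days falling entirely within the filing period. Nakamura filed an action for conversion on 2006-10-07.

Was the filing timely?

Counting 2006-01-14 as day 1, day 151 is June 13, 2006.
Tolling adds 102 days: June 13, 2006 + 102 days = September 23, 2006.
September 23, 2006 is Saturday; September 24, 2006 is Sunday. The next qualifying day is September 25, 2006.
The deadline is September 25, 2006; the filing on October 7, 2006 is after that date.

No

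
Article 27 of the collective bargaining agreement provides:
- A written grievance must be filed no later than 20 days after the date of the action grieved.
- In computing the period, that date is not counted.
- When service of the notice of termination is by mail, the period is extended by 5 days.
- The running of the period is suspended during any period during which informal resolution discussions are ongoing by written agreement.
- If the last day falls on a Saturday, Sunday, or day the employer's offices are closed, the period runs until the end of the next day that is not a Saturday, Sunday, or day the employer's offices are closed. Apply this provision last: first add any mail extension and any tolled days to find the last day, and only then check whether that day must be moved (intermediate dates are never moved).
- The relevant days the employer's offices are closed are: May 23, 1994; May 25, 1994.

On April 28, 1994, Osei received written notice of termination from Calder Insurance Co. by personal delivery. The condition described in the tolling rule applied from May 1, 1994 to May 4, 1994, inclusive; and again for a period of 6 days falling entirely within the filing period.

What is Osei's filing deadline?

20 days after April 28, 1994 is May 18, 1994.
Service was not by mail, so no mail extension applies.
From May 1, 1994 through May 4, 1994 inclusive is 4 days; tolling adds 4 days: May 18, 1994 + 4 days = May 22, 1994.
Tolling adds 6 days: May 22, 1994 + 6 days = May 28, 1994.
May 28, 1994 is Saturday; May 29, 1994 is Sunday. The next qualifying day is May 30, 1994.

May 30, 1994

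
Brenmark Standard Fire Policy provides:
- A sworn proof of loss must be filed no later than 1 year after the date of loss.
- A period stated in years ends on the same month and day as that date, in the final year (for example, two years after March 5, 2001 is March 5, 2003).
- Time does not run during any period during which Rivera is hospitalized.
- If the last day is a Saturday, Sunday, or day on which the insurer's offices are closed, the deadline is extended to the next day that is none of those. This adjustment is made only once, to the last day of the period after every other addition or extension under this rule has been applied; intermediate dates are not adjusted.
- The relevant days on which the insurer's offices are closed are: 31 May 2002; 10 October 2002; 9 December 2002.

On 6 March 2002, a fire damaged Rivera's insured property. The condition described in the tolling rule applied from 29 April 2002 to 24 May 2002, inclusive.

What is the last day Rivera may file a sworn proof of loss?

1 year after 6 March 2002 is March 6, 2003.
From April 29, 2002 through May 24, 2002 inclusive is 26 days; tolling adds 26 days: March 6, 2003 + 26 days = April 1, 2003.
April 1, 2003 is a Tuesday and not a day on which the insurer's offices are closed, so no extension applies.

April 1, 2003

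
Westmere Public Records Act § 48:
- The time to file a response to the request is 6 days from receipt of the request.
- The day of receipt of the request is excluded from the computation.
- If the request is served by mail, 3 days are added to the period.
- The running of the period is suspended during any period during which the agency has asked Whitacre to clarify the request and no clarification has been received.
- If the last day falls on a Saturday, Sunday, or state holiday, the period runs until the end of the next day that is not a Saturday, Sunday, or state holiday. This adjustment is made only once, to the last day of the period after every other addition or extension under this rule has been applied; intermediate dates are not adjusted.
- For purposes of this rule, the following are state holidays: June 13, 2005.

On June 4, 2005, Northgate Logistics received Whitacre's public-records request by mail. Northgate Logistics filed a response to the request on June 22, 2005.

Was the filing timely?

No

6 days after June 4, 2005 is June 10, 2005.
Service was by mail, adding 3 days: June 10, 2005 + 3 days = June 13, 2005.
June 13, 2005 is a listed holiday. The next qualifying day is June 14, 2005.
The deadline is June 14, 2005; the filing on June 22, 2005 is after that date.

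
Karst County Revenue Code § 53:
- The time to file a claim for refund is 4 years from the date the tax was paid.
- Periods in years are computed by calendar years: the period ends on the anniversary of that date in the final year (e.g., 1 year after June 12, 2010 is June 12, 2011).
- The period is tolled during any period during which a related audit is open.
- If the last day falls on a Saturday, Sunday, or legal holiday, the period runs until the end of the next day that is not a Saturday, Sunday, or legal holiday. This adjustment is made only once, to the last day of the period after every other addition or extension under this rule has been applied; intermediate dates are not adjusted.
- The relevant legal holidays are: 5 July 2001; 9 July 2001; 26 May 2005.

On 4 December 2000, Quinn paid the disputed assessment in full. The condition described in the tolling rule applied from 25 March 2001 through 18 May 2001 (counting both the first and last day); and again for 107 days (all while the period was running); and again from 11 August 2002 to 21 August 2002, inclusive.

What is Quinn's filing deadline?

May 27, 2005

4 years after 4 December 2000 is December 4, 2004.
From March 25, 2001 through May 18, 2001 inclusive is 55 days; tolling adds 55 days: December 4, 2004 + 55 days = January 28, 2005.
Tolling adds 107 days: January 28, 2005 + 107 days = May 15, 2005.
From August 11, 2002 through August 21, 2002 inclusive is 11 days; tolling adds 11 days: May 15, 2005 + 11 days = May 26, 2005.
May 26, 2005 is a listed holiday. The next qualifying day is May 27, 2005.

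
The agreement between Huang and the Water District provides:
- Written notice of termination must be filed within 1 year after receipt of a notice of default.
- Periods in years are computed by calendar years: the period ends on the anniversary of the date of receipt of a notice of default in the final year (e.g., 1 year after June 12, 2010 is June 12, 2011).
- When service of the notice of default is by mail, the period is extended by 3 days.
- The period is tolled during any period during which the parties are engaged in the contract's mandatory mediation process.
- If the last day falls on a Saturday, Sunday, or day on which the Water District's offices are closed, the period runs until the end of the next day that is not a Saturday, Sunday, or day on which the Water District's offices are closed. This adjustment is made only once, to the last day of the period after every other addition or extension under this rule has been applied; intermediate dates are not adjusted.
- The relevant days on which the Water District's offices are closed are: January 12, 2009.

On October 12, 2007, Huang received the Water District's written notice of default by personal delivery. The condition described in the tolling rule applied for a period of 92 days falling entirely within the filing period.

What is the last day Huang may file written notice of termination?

January 13, 2009

1 year after October 12, 2007 is October 12, 2008.
Service was not by mail, so no mail extension applies.
Tolling adds 92 days: October 12, 2008 + 92 days = January 12, 2009.
January 12, 2009 is a listed holiday. The next qualifying day is January 13, 2009.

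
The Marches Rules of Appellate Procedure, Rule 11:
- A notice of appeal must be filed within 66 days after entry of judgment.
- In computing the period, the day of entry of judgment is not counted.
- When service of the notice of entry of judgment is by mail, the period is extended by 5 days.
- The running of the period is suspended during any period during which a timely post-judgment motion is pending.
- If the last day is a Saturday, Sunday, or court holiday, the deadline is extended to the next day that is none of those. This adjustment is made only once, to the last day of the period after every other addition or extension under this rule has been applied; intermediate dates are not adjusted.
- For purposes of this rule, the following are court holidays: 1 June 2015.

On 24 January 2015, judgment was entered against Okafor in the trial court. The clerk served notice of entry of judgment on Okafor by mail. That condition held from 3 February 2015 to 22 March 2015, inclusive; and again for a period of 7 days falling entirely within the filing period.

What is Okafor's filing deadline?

June 2, 2015

66 days after 24 January 2015 is March 31, 2015.
Service was by mail, adding 5 days: March 31, 2015 + 5 days = April 5, 2015.
From February 3, 2015 through March 22, 2015 inclusive is 48 days; tolling adds 48 days: April 5, 2015 + 48 days = May 23, 2015.
Tolling adds 7 days: May 23, 2015 + 7 days = May 30, 2015.
May 30, 2015 is Saturday; May 31, 2015 is Sunday; June 1, 2015 is a listed holiday. The next qualifying day is June 2, 2015.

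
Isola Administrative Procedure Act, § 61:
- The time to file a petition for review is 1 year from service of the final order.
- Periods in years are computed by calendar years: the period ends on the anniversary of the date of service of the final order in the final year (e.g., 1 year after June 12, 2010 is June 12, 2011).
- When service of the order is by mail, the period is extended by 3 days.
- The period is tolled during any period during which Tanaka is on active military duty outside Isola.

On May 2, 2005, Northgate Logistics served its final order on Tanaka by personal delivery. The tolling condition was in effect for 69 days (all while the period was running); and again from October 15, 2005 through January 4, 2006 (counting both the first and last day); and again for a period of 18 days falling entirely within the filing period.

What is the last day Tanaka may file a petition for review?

1 year after May 2, 2005 is May 2, 2006.
Service was not by mail, so no mail extension applies.
Tolling adds 69 days: May 2, 2006 + 69 days = July 10, 2006.
From October 15, 2005 through January 4, 2006 inclusive is 82 days; tolling adds 82 days: July 10, 2006 + 82 days = September 30, 2006.
Tolling adds 18 days: September 30, 2006 + 18 days = October 18, 2006.

October 18, 2006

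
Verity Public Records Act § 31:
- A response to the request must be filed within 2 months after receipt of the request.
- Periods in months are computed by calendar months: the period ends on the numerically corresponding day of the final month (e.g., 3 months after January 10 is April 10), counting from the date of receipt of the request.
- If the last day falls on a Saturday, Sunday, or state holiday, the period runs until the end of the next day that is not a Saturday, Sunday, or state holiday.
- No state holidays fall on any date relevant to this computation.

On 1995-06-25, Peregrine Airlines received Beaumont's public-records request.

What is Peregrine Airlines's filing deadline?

2 months after 1995-06-25 is August 25, 1995.
August 25, 1995 is a Friday and not a state holiday, so no extension applies.

August 25, 1995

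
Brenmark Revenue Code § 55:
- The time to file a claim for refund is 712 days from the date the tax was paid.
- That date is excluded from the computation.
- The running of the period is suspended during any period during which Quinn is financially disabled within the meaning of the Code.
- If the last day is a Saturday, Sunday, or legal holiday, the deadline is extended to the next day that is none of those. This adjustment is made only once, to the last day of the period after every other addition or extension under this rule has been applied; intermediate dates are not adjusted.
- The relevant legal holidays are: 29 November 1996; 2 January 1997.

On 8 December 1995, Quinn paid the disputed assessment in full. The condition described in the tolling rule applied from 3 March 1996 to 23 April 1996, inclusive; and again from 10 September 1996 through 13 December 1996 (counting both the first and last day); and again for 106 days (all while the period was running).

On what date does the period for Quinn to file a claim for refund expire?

July 30, 1998

712 days after 8 December 1995 is November 19, 1997.
From March 3, 1996 through April 23, 1996 inclusive is 52 days; tolling adds 52 days: November 19, 1997 + 52 days = January 10, 1998.
From September 10, 1996 through December 13, 1996 inclusive is 95 days; tolling adds 95 days: January 10, 1998 + 95 days = April 15, 1998.
Tolling adds 106 days: April 15, 1998 + 106 days = July 30, 1998.
July 30, 1998 is a Thursday and not a legal holiday, so no extension applies.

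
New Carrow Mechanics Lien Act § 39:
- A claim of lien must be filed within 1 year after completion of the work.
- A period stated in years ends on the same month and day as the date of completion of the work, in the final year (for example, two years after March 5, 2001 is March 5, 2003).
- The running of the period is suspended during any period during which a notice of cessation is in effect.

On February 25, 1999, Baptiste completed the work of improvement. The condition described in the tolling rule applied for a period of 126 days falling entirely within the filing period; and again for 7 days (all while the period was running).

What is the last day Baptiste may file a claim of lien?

July 7, 2000

1 year after February 25, 1999 is February 25, 2000.
Tolling adds 126 days: February 25, 2000 + 126 days = June 30, 2000.
Tolling adds 7 days: June 30, 2000 + 7 days = July 7, 2000.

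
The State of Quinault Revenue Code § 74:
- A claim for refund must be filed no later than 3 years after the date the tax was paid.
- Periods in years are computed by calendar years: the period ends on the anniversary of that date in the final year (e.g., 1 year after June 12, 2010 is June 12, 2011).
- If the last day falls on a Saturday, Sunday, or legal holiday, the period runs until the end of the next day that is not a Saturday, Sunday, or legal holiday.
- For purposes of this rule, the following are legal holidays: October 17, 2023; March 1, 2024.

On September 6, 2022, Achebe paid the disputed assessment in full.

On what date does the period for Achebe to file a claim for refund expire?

September 8, 2025

3 years after September 6, 2022 is September 6, 2025.
September 6, 2025 is Saturday; September 7, 2025 is Sunday. The next qualifying day is September 8, 2025.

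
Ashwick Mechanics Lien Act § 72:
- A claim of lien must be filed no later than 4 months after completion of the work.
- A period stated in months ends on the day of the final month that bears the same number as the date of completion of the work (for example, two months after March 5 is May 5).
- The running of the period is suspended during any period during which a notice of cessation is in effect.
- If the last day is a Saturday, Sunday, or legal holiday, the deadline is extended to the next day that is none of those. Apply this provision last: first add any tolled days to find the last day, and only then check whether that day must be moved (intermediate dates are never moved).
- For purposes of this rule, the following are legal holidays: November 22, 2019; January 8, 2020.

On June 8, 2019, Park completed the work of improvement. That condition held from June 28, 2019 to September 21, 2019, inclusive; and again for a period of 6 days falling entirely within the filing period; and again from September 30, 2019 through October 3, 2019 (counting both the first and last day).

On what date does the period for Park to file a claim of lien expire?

4 months after June 8, 2019 is October 8, 2019.
From June 28, 2019 through September 21, 2019 inclusive is 86 days; tolling adds 86 days: October 8, 2019 + 86 days = January 2, 2020.
Tolling adds 6 days: January 2, 2020 + 6 days = January 8, 2020.
From September 30, 2019 through October 3, 2019 inclusive is 4 days; tolling adds 4 days: January 8, 2020 + 4 days = January 12, 2020.
January 12, 2020 is Sunday. The next qualifying day is January 13, 2020.

January 13, 2020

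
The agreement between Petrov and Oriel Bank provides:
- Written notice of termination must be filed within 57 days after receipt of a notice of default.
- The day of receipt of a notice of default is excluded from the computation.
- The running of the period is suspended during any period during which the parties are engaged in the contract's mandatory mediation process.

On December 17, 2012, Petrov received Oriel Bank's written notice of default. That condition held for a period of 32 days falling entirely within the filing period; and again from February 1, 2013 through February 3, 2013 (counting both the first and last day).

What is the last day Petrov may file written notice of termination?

57 days after December 17, 2012 is February 12, 2013.
Tolling adds 32 days: February 12, 2013 + 32 days = March 16, 2013.
From February 1, 2013 through February 3, 2013 inclusive is 3 days; tolling adds 3 days: March 16, 2013 + 3 days = March 19, 2013.

March 19, 2013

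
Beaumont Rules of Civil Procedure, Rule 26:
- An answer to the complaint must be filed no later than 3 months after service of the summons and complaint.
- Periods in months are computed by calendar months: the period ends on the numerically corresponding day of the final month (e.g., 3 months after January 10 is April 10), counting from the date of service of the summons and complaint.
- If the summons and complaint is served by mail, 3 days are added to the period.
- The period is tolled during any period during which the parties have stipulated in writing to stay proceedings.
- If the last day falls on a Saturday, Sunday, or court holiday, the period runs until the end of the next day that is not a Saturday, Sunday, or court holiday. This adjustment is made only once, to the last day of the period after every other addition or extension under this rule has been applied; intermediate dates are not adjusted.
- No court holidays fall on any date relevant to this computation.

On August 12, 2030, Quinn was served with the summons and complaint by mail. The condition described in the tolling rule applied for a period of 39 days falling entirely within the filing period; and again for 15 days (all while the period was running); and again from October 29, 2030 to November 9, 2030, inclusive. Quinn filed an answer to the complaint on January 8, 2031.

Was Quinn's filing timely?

3 months after August 12, 2030 is November 12, 2030.
Service was by mail, adding 3 days: November 12, 2030 + 3 days = November 15, 2030.
Tolling adds 39 days: November 15, 2030 + 39 days = December 24, 2030.
Tolling adds 15 days: December 24, 2030 + 15 days = January 8, 2031.
From October 29, 2030 through November 9, 2030 inclusive is 12 days; tolling adds 12 days: January 8, 2031 + 12 days = January 20, 2031.
January 20, 2031 is a Monday and not a court holiday, so no extension applies.
The deadline is January 20, 2031; the filing on January 8, 2031 is on or before that date.

Yes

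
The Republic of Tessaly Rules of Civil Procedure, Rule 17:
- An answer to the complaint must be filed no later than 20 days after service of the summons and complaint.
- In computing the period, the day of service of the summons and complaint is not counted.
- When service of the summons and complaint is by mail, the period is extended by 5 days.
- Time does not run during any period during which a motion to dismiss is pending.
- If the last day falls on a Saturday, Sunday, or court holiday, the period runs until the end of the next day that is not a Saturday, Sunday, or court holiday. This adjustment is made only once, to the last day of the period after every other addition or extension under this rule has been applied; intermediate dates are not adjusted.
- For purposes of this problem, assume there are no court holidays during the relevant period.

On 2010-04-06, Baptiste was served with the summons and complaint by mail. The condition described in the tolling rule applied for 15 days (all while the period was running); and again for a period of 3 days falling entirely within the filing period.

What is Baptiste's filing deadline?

May 19, 2010

20 days after 2010-04-06 is April 26, 2010.
Service was by mail, adding 5 days: April 26, 2010 + 5 days = May 1, 2010.
Tolling adds 15 days: May 1, 2010 + 15 days = May 16, 2010.
Tolling adds 3 days: May 16, 2010 + 3 days = May 19, 2010.
May 19, 2010 is a Wednesday and not a court holiday, so no extension applies.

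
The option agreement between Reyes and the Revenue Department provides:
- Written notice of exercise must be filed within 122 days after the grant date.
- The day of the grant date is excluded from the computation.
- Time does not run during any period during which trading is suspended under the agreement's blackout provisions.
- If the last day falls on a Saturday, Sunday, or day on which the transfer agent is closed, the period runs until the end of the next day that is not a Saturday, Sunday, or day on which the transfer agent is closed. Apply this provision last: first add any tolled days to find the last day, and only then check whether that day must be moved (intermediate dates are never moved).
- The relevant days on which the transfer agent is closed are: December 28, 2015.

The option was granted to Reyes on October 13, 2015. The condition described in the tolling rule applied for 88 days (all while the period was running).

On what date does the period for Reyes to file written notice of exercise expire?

122 days after October 13, 2015 is February 12, 2016.
Tolling adds 88 days: February 12, 2016 + 88 days = May 10, 2016.
May 10, 2016 is a Tuesday and not a day on which the transfer agent is closed, so no extension applies.

May 10, 2016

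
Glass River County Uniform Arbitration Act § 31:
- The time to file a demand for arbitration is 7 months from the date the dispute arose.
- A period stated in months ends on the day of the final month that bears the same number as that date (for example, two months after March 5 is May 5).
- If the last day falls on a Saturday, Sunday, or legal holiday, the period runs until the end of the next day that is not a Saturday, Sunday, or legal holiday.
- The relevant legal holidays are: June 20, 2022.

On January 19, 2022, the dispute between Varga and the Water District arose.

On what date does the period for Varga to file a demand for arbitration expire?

August 19, 2022

7 months after January 19, 2022 is August 19, 2022.
August 19, 2022 is a Friday and not a legal holiday, so no extension applies.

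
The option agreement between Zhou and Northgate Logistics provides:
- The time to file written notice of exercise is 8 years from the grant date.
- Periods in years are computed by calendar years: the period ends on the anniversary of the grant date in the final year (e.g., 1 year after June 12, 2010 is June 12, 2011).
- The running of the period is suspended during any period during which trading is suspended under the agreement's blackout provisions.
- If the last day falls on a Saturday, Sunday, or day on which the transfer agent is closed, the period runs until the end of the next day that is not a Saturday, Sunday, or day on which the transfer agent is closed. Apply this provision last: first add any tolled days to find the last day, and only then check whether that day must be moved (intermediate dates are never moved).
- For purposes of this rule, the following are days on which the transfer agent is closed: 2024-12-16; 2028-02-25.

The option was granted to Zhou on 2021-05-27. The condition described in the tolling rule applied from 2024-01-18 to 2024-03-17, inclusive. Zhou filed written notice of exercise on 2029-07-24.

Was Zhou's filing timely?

8 years after 2021-05-27 is May 27, 2029.
From January 18, 2024 through March 17, 2024 inclusive is 60 days; tolling adds 60 days: May 27, 2029 + 60 days = July 26, 2029.
July 26, 2029 is a Thursday and not a day on which the transfer agent is closed, so no extension applies.
The deadline is July 26, 2029; the filing on July 24, 2029 is on or before that date.

Yes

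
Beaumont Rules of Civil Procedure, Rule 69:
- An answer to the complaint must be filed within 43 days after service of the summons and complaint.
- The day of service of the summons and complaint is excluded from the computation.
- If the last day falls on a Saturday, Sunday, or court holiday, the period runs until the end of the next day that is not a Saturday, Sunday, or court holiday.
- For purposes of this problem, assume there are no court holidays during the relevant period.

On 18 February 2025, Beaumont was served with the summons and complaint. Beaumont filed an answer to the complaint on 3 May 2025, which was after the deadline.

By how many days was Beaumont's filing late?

31 days

43 days after 18 February 2025 is April 2, 2025.
April 2, 2025 is a Wednesday and not a court holiday, so no extension applies.
The deadline is April 2, 2025; from April 2, 2025 to May 3, 2025 is 31 days.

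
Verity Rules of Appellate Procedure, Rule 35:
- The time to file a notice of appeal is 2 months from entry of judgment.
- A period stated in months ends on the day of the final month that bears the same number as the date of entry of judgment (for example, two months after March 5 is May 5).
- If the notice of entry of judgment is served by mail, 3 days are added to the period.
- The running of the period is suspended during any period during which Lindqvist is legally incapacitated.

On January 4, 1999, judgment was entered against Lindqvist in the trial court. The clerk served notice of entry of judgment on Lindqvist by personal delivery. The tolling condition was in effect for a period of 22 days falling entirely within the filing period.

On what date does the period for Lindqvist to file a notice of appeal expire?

March 26, 1999

2 months after January 4, 1999 is March 4, 1999.
Service was not by mail, so no mail extension applies.
Tolling adds 22 days: March 4, 1999 + 22 days = March 26, 1999.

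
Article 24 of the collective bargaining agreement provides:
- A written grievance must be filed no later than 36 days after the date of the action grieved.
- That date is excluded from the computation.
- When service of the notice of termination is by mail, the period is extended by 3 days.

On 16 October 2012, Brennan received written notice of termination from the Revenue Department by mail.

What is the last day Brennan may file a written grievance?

November 24, 2012

36 days after 16 October 2012 is November 21, 2012.
Service was by mail, adding 3 days: November 21, 2012 + 3 days = November 24, 2012.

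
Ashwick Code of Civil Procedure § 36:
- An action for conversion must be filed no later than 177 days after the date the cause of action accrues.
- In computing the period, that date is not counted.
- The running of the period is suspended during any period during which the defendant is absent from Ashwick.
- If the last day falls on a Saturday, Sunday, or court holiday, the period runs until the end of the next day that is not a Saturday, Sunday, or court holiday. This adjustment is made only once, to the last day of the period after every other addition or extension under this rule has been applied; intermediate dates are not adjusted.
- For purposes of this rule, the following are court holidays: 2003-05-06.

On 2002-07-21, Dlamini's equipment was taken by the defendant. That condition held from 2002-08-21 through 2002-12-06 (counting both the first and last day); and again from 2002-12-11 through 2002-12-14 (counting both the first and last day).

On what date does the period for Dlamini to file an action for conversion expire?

May 7, 2003

177 days after 2002-07-21 is January 14, 2003.
From August 21, 2002 through December 6, 2002 inclusive is 108 days; tolling adds 108 days: January 14, 2003 + 108 days = May 2, 2003.
From December 11, 2002 through December 14, 2002 inclusive is 4 days; tolling adds 4 days: May 2, 2003 + 4 days = May 6, 2003.
May 6, 2003 is a listed holiday. The next qualifying day is May 7, 2003.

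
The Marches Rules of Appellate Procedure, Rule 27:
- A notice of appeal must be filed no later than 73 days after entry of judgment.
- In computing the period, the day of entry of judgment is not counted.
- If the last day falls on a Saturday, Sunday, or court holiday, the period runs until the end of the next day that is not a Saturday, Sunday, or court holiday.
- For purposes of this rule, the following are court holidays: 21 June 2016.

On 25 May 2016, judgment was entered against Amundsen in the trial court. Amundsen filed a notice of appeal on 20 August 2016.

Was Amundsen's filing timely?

73 days after 25 May 2016 is August 6, 2016.
August 6, 2016 is Saturday; August 7, 2016 is Sunday. The next qualifying day is August 8, 2016.
The deadline is August 8, 2016; the filing on August 20, 2016 is after that date.

No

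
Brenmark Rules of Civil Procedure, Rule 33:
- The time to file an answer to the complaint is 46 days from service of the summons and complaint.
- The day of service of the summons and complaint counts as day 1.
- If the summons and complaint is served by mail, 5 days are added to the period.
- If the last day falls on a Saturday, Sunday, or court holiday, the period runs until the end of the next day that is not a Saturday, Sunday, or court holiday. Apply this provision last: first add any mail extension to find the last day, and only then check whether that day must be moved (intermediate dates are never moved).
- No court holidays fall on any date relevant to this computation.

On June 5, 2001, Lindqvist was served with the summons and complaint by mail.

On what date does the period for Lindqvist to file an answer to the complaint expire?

Counting June 5, 2001 as day 1, day 46 is July 20, 2001.
Service was by mail, adding 5 days: July 20, 2001 + 5 days = July 25, 2001.
July 25, 2001 is a Wednesday and not a court holiday, so no extension applies.

July 25, 2001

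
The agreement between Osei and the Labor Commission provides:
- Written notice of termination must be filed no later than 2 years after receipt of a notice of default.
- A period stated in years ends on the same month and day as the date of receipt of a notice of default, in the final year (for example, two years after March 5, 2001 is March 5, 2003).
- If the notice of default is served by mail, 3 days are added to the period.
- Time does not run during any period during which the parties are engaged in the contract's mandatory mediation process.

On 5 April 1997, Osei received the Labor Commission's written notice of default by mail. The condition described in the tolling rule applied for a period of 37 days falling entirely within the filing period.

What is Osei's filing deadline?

2 years after 5 April 1997 is April 5, 1999.
Service was by mail, adding 3 days: April 5, 1999 + 3 days = April 8, 1999.
Tolling adds 37 days: April 8, 1999 + 37 days = May 15, 1999.

May 15, 1999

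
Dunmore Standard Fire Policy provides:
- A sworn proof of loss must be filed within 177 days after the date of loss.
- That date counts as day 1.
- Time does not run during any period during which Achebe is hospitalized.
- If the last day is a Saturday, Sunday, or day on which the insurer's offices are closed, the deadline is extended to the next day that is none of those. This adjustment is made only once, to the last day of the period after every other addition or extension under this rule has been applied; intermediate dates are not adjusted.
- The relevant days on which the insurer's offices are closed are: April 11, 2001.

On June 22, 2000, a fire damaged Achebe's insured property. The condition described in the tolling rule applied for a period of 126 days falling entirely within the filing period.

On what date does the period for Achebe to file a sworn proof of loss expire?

April 20, 2001

Counting June 22, 2000 as day 1, day 177 is December 15, 2000.
Tolling adds 126 days: December 15, 2000 + 126 days = April 20, 2001.
April 20, 2001 is a Friday and not a day on which the insurer's offices are closed, so no extension applies.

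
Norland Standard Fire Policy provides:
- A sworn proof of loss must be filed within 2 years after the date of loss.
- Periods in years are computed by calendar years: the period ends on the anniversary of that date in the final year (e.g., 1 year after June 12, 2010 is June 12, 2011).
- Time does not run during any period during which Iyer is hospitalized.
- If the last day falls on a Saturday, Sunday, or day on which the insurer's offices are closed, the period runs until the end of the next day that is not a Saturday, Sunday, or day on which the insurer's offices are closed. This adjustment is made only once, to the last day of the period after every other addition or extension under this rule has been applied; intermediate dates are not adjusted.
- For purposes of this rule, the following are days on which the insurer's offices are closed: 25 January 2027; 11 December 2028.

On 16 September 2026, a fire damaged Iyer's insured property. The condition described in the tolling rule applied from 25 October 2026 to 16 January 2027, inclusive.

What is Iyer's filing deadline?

December 12, 2028

2 years after 16 September 2026 is September 16, 2028.
From October 25, 2026 through January 16, 2027 inclusive is 84 days; tolling adds 84 days: September 16, 2028 + 84 days = December 9, 2028.
December 9, 2028 is Saturday; December 10, 2028 is Sunday; December 11, 2028 is a listed holiday. The next qualifying day is December 12, 2028.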